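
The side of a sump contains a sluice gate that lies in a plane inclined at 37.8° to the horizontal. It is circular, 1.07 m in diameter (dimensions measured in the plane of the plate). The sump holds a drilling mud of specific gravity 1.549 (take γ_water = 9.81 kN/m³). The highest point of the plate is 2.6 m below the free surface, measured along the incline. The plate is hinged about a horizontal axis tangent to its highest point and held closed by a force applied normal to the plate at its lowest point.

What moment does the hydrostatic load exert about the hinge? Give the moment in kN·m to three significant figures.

M ≈ 14.6 kN·m

γ = 1.549 × 9.81 = 15.19569 kN/m³.
Let θ = 37.8° be the plate's angle to the horizontal; measure y along the incline from where the plane meets the free surface. Vertical depth h = y·sinθ with sinθ = 0.612907.
The centroid is at the centre, 0.535 m below the top of the plate, so y_c = 2.6 + 0.535 = 3.135 m and h_c = 3.135 × 0.612907 = 1.92146 m.
A = π(0.535)² = 0.899202 m².
Resultant F = γ·h_c·A = 15.19569 × 1.92146 × 0.899202 = 26.2548 kN.
I_c = πr⁴/4 = π × 0.535⁴/4 = 0.0643435 m⁴.
Centre of pressure: y_p = y_c + I_c/(y_c·A) = 3.135 + 0.0643435/(3.135 × 0.899202) = 3.135 + 0.022825 = 3.15782 m along the plane.
The resultant acts 0.535 + 0.022825 = 0.557825 m (along the plate) below the hinge at the top edge, so the moment about the hinge is M = F × 0.557825 = 26.2548 × 0.557825 = 14.6456 kN·m.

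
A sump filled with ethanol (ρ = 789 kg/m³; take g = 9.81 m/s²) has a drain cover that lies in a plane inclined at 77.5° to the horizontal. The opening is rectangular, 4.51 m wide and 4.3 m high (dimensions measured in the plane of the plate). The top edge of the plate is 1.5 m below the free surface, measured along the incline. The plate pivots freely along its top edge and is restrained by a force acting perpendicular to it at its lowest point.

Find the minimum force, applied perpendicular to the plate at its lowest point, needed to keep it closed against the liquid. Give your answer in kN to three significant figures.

P ≈ 320 kN

γ = ρg = 789 × 9.81 / 1000 = 7.74009 kN/m³.
Let θ = 77.5° be the plate's angle to the horizontal; measure y along the incline from where the plane meets the free surface. Vertical depth h = y·sinθ with sinθ = 0.976296.
The centroid lies 4.3/2 = 2.15 m below the top edge, so y_c = 1.5 + 2.15 = 3.65 m and h_c = 3.65 × 0.976296 = 3.56348 m.
A = 4.51 × 4.3 = 19.393 m².
Resultant F = γ·h_c·A = 7.74009 × 3.56348 × 19.393 = 534.891 kN.
I_c = b·h³/12 = 4.51 × 4.3³/12 = 29.8814 m⁴.
Centre of pressure: y_p = y_c + I_c/(y_c·A) = 3.65 + 29.8814/(3.65 × 19.393) = 3.65 + 0.422146 = 4.07215 m along the plane.
The resultant acts 2.15 + 0.422146 = 2.57215 m (along the plate) below the hinge at the top edge, so the moment about the hinge is M = F × 2.57215 = 534.891 × 2.57215 = 1375.82 kN·m.
A normal force at the bottom, 4.3 m from the hinge, must supply this moment: P = 1375.82/4.3 = 319.958 kN.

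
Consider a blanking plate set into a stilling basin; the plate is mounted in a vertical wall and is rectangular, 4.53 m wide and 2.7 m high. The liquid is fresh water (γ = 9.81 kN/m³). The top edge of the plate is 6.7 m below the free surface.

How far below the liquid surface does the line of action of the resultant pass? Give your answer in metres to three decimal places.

γ = 9.81 kN/m³.
The centroid lies 2.7/2 = 1.35 m below the top edge, so the centroid depth is h_c = 6.7 + 1.35 = 8.05 m.
A = 4.53 × 2.7 = 12.231 m².
Resultant F = γ·h_c·A = 9.81 × 8.05 × 12.231 = 965.888 kN.
I_c = b·h³/12 = 4.53 × 2.7³/12 = 7.43033 m⁴.
Centre of pressure: y_p = y_c + I_c/(y_c·A) = 8.05 + 7.43033/(8.05 × 12.231) = 8.05 + 0.0754658 = 8.12547 m along the plane.

h_p = 8.125 m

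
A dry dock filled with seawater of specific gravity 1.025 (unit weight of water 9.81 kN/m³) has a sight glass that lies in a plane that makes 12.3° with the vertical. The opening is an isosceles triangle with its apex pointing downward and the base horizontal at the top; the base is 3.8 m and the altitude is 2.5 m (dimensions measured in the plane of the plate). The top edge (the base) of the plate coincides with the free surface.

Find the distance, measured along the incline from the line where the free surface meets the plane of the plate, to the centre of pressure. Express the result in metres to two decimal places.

y_p = 1.25 m

γ = 1.025 × 9.81 = 10.05525 kN/m³.
The plate makes 12.3° with the vertical, i.e. θ = 90° − 12.3° = 77.7° to the horizontal. Measuring y along the incline from the free-surface line, vertical depth h = y·sinθ with sinθ = 0.977046.
With the apex down, the centroid sits h/3 = 2.5/3 = 0.833333 m below the base (the top edge), so y_c = 0.833333 m and h_c = 0.833333 × 0.977046 = 0.814205 m.
A = ½ × 3.8 × 2.5 = 4.75 m².
Resultant F = γ·h_c·A = 10.05525 × 0.814205 × 4.75 = 38.8884 kN.
I_c = b·h³/36 = 3.8 × 2.5³/36 = 1.64931 m⁴.
Centre of pressure: y_p = y_c + I_c/(y_c·A) = 0.833333 + 1.64931/(0.833333 × 4.75) = 0.833333 + 0.416668 = 1.25 m along the plane.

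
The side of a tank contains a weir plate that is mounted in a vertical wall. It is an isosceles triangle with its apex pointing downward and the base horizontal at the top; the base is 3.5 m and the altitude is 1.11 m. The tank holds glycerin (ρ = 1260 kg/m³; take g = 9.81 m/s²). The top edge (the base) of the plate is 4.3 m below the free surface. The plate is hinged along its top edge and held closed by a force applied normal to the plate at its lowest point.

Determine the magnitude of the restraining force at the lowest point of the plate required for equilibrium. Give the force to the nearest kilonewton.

γ = ρg = 1260 × 9.81 / 1000 = 12.3606 kN/m³.
With the apex down, the centroid sits h/3 = 1.11/3 = 0.37 m below the base (the top edge), so the centroid depth is h_c = 4.3 + 0.37 = 4.67 m.
A = ½ × 3.5 × 1.11 = 1.9425 m².
Resultant F = γ·h_c·A = 12.3606 × 4.67 × 1.9425 = 112.129 kN.
I_c = b·h³/36 = 3.5 × 1.11³/36 = 0.132964 m⁴.
Centre of pressure: y_p = y_c + I_c/(y_c·A) = 4.67 + 0.132964/(4.67 × 1.9425) = 4.67 + 0.0146574 = 4.68466 m along the plane.
The resultant acts 0.37 + 0.0146574 = 0.384657 m (along the plate) below the hinge at the top edge, so the moment about the hinge is M = F × 0.384657 = 112.129 × 0.384657 = 43.1312 kN·m.
A normal force at the bottom, 1.11 m from the hinge, must supply this moment: P = 43.1312/1.11 = 38.8569 kN.

P ≈ 39 kN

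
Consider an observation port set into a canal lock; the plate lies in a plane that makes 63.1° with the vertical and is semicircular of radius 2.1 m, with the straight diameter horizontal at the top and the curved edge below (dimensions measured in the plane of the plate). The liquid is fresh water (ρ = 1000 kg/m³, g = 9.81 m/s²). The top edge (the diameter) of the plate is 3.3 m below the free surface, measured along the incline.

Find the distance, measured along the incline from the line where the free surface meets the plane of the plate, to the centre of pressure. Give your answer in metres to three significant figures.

y_p = 4.26 m

γ = ρg = 1000 × 9.81 = 9810 N/m³ = 9.81 kN/m³.
The plate makes 63.1° with the vertical, i.e. θ = 90° − 63.1° = 26.9° to the horizontal. Measuring y along the incline from the free-surface line, vertical depth h = y·sinθ with sinθ = 0.452435.
The centroid of a semicircle lies 4r/(3π) = 0.891268 m from the diameter, here below the top edge, so y_c = 3.3 + 0.891268 = 4.19127 m and h_c = 4.19127 × 0.452435 = 1.89628 m.
A = πr²/2 = π × 2.1²/2 = 6.92721 m².
Resultant F = γ·h_c·A = 9.81 × 1.89628 × 6.92721 = 128.863 kN.
I_c = (π/8 − 8/(9π))·r⁴ = 0.109757 × 2.1⁴ = 2.13457 m⁴.
Centre of pressure: y_p = y_c + I_c/(y_c·A) = 4.19127 + 2.13457/(4.19127 × 6.92721) = 4.19127 + 0.0735202 = 4.26479 m along the plane.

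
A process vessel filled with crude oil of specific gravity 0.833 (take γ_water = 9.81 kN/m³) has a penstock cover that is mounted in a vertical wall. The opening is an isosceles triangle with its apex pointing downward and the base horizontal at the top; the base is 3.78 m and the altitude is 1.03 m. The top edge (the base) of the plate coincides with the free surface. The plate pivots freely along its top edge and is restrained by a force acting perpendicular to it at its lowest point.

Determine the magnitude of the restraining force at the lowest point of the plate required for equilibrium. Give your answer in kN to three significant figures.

P ≈ 2.73 kN

γ = 0.833 × 9.81 = 8.17173 kN/m³.
With the apex down, the centroid sits h/3 = 1.03/3 = 0.343333 m below the base (the top edge), so the centroid depth is h_c = 0.343333 m.
A = ½ × 3.78 × 1.03 = 1.9467 m².
Resultant F = γ·h_c·A = 8.17173 × 0.343333 × 1.9467 = 5.46171 kN.
I_c = b·h³/36 = 3.78 × 1.03³/36 = 0.114736 m⁴.
Centre of pressure: y_p = y_c + I_c/(y_c·A) = 0.343333 + 0.114736/(0.343333 × 1.9467) = 0.343333 + 0.171666 = 0.514999 m along the plane.
The resultant acts 0.343333 + 0.171666 = 0.514999 m (along the plate) below the hinge at the top edge, so the moment about the hinge is M = F × 0.514999 = 5.46171 × 0.514999 = 2.81278 kN·m.
A normal force at the bottom, 1.03 m from the hinge, must supply this moment: P = 2.81278/1.03 = 2.73085 kN.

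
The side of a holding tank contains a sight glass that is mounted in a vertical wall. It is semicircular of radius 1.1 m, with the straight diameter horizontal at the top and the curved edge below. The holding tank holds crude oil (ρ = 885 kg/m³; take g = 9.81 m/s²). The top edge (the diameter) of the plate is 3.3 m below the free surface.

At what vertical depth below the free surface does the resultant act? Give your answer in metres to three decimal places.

γ = ρg = 885 × 9.81 / 1000 = 8.68185 kN/m³.
The centroid of a semicircle lies 4r/(3π) = 0.466854 m from the diameter, here below the top edge, so the centroid depth is h_c = 3.3 + 0.466854 = 3.76685 m.
A = πr²/2 = π × 1.1²/2 = 1.90066 m².
Resultant F = γ·h_c·A = 8.68185 × 3.76685 × 1.90066 = 62.1577 kN.
I_c = (π/8 − 8/(9π))·r⁴ = 0.109757 × 1.1⁴ = 0.160695 m⁴.
Centre of pressure: y_p = y_c + I_c/(y_c·A) = 3.76685 + 0.160695/(3.76685 × 1.90066) = 3.76685 + 0.022445 = 3.78929 m along the plane.

h_p = 3.789 m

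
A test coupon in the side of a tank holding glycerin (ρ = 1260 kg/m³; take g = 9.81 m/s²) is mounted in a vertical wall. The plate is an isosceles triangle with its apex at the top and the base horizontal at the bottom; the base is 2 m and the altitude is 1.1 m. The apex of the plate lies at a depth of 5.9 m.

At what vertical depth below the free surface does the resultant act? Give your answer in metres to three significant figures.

γ = ρg = 1260 × 9.81 / 1000 = 12.3606 kN/m³.
With the apex up, the centroid sits 2h/3 = 2 × 1.1/3 = 0.733333 m below the apex, so the centroid depth is h_c = 5.9 + 0.733333 = 6.63333 m.
A = ½ × 2 × 1.1 = 1.1 m².
Resultant F = γ·h_c·A = 12.3606 × 6.63333 × 1.1 = 90.1911 kN.
I_c = b·h³/36 = 2 × 1.1³/36 = 0.0739444 m⁴.
Centre of pressure: y_p = y_c + I_c/(y_c·A) = 6.63333 + 0.0739444/(6.63333 × 1.1) = 6.63333 + 0.010134 = 6.64346 m along the plane.

h_p = 6.64 m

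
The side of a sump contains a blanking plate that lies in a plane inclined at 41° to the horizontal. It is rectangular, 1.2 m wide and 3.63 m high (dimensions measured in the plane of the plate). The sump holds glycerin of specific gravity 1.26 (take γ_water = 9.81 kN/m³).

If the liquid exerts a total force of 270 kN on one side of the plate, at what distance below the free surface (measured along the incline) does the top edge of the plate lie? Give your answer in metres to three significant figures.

y_top ≈ 5.83 m

γ = 1.26 × 9.81 = 12.3606 kN/m³.
A = 1.2 × 3.63 = 4.356 m².
From F = γ·h_c·A, the centroid depth is h_c = 270/(12.3606 × 4.356) = 5.0146 m.
Let θ = 41° be the plate's angle to the horizontal; measure y along the incline from where the plane meets the free surface. Vertical depth h = y·sinθ with sinθ = 0.656059.
Along the incline, y_c = h_c/sinθ = 5.0146/0.656059 = 7.64352 m.
The centroid lies 3.63/2 = 1.815 m below the top edge, so the top edge sits at y_top = 7.64352 − 1.815 = 5.82852 m along the incline.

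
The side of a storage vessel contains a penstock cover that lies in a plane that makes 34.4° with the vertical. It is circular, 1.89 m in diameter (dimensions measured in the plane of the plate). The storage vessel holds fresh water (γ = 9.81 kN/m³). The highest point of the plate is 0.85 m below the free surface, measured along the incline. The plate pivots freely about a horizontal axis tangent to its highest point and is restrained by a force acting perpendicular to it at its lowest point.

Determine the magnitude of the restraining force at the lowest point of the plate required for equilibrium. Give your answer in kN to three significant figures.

P ≈ 23.1 kN

γ = 9.81 kN/m³.
The plate makes 34.4° with the vertical, i.e. θ = 90° − 34.4° = 55.6° to the horizontal. Measuring y along the incline from the free-surface line, vertical depth h = y·sinθ with sinθ = 0.825113.
The centroid is at the centre, 0.945 m below the top of the plate, so y_c = 0.85 + 0.945 = 1.795 m and h_c = 1.795 × 0.825113 = 1.48108 m.
A = π(0.945)² = 2.80552 m².
Resultant F = γ·h_c·A = 9.81 × 1.48108 × 2.80552 = 40.7625 kN.
I_c = πr⁴/4 = π × 0.945⁴/4 = 0.62635 m⁴.
Centre of pressure: y_p = y_c + I_c/(y_c·A) = 1.795 + 0.62635/(1.795 × 2.80552) = 1.795 + 0.124377 = 1.91938 m along the plane.
The resultant acts 0.945 + 0.124377 = 1.06938 m (along the plate) below the hinge at the top edge, so the moment about the hinge is M = F × 1.06938 = 40.7625 × 1.06938 = 43.5906 kN·m.
A normal force at the bottom, 1.89 m from the hinge, must supply this moment: P = 43.5906/1.89 = 23.0638 kN.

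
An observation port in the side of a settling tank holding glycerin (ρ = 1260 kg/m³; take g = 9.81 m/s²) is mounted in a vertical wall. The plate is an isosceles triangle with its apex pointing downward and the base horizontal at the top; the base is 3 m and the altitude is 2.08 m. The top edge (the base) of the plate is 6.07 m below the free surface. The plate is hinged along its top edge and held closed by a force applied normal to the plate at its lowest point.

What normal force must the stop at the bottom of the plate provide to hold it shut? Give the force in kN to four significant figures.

γ = ρg = 1260 × 9.81 / 1000 = 12.3606 kN/m³.
With the apex down, the centroid sits h/3 = 2.08/3 = 0.693333 m below the base (the top edge), so the centroid depth is h_c = 6.07 + 0.693333 = 6.76333 m.
A = ½ × 3 × 2.08 = 3.12 m².
Resultant F = γ·h_c·A = 12.3606 × 6.76333 × 3.12 = 260.828 kN.
I_c = b·h³/36 = 3 × 2.08³/36 = 0.749909 m⁴.
Centre of pressure: y_p = y_c + I_c/(y_c·A) = 6.76333 + 0.749909/(6.76333 × 3.12) = 6.76333 + 0.035538 = 6.79887 m along the plane.
The resultant acts 0.693333 + 0.035538 = 0.728871 m (along the plate) below the hinge at the top edge, so the moment about the hinge is M = F × 0.728871 = 260.828 × 0.728871 = 190.11 kN·m.
A normal force at the bottom, 2.08 m from the hinge, must supply this moment: P = 190.11/2.08 = 91.399 kN.

P ≈ 91.40 kN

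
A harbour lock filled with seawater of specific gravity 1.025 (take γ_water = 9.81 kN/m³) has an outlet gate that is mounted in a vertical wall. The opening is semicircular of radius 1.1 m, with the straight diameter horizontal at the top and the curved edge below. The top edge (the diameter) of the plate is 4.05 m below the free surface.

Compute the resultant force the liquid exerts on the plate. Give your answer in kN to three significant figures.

F ≈ 86.3 kN

γ = 1.025 × 9.81 = 10.05525 kN/m³.
The centroid of a semicircle lies 4r/(3π) = 0.466854 m from the diameter, here below the top edge, so the centroid depth is h_c = 4.05 + 0.466854 = 4.51685 m.
A = πr²/2 = π × 1.1²/2 = 1.90066 m².
Resultant F = γ·h_c·A = 10.05525 × 4.51685 × 1.90066 = 86.3243 kN.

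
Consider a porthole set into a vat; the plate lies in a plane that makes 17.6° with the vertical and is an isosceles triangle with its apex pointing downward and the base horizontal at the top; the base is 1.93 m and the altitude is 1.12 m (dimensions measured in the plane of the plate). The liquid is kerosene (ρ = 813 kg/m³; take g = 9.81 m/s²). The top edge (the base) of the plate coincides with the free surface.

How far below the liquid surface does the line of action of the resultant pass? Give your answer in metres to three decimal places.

h_p = 0.534 m

γ = ρg = 813 × 9.81 / 1000 = 7.97553 kN/m³.
The plate makes 17.6° with the vertical, i.e. θ = 90° − 17.6° = 72.4° to the horizontal. Measuring y along the incline from the free-surface line, vertical depth h = y·sinθ with sinθ = 0.953191.
With the apex down, the centroid sits h/3 = 1.12/3 = 0.373333 m below the base (the top edge), so y_c = 0.373333 m and h_c = 0.373333 × 0.953191 = 0.355858 m.
A = ½ × 1.93 × 1.12 = 1.0808 m².
Resultant F = γ·h_c·A = 7.97553 × 0.355858 × 1.0808 = 3.06748 kN.
I_c = b·h³/36 = 1.93 × 1.12³/36 = 0.0753198 m⁴.
Centre of pressure: y_p = y_c + I_c/(y_c·A) = 0.373333 + 0.0753198/(0.373333 × 1.0808) = 0.373333 + 0.186667 = 0.56 m along the plane.
Vertically, h_p = y_p·sinθ = 0.56 × 0.953191 = 0.533787 m.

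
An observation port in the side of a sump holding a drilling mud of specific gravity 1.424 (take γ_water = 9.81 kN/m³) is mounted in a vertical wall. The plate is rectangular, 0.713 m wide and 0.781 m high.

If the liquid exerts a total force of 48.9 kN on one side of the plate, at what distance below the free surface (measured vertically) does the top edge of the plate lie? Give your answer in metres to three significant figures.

d_top ≈ 5.90 m

γ = 1.424 × 9.81 = 13.96944 kN/m³.
A = 0.713 × 0.781 = 0.556853 m².
From F = γ·h_c·A, the centroid depth is h_c = 48.9/(13.96944 × 0.556853) = 6.28622 m.
The centroid lies 0.781/2 = 0.3905 m below the top edge, so the top edge sits at h_top = 6.28622 − 0.3905 = 5.89572 m below the surface.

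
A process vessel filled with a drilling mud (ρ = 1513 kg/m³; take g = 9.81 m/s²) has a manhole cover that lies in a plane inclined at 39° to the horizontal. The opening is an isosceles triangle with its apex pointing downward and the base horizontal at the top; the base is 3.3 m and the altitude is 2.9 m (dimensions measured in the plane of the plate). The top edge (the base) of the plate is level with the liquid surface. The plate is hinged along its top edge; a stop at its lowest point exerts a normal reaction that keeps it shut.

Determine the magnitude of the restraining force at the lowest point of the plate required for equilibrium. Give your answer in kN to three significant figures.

γ = ρg = 1513 × 9.81 / 1000 = 14.84253 kN/m³.
Let θ = 39° be the plate's angle to the horizontal; measure y along the incline from where the plane meets the free surface. Vertical depth h = y·sinθ with sinθ = 0.629320.
With the apex down, the centroid sits h/3 = 2.9/3 = 0.966667 m below the base (the top edge), so y_c = 0.966667 m and h_c = 0.966667 × 0.629320 = 0.608343 m.
A = ½ × 3.3 × 2.9 = 4.785 m².
Resultant F = γ·h_c·A = 14.84253 × 0.608343 × 4.785 = 43.2054 kN.
I_c = b·h³/36 = 3.3 × 2.9³/36 = 2.23566 m⁴.
Centre of pressure: y_p = y_c + I_c/(y_c·A) = 0.966667 + 2.23566/(0.966667 × 4.785) = 0.966667 + 0.483334 = 1.45 m along the plane.
The resultant acts 0.966667 + 0.483334 = 1.45 m (along the plate) below the hinge at the top edge, so the moment about the hinge is M = F × 1.45 = 43.2054 × 1.45 = 62.6478 kN·m.
A normal force at the bottom, 2.9 m from the hinge, must supply this moment: P = 62.6478/2.9 = 21.6027 kN.

P ≈ 21.6 kN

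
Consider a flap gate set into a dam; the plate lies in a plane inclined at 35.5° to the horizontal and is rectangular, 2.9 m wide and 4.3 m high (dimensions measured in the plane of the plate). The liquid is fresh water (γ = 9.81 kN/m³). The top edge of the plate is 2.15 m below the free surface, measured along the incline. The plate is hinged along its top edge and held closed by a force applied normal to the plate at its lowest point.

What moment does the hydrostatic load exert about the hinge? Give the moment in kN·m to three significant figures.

M ≈ 766 kN·m

γ = 9.81 kN/m³.
Let θ = 35.5° be the plate's angle to the horizontal; measure y along the incline from where the plane meets the free surface. Vertical depth h = y·sinθ with sinθ = 0.580703.
The centroid lies 4.3/2 = 2.15 m below the top edge, so y_c = 2.15 + 2.15 = 4.3 m and h_c = 4.3 × 0.580703 = 2.49702 m.
A = 2.9 × 4.3 = 12.47 m².
Resultant F = γ·h_c·A = 9.81 × 2.49702 × 12.47 = 305.462 kN.
I_c = b·h³/12 = 2.9 × 4.3³/12 = 19.2142 m⁴.
Centre of pressure: y_p = y_c + I_c/(y_c·A) = 4.3 + 19.2142/(4.3 × 12.47) = 4.3 + 0.358333 = 4.65833 m along the plane.
The resultant acts 2.15 + 0.358333 = 2.50833 m (along the plate) below the hinge at the top edge, so the moment about the hinge is M = F × 2.50833 = 305.462 × 2.50833 = 766.199 kN·m.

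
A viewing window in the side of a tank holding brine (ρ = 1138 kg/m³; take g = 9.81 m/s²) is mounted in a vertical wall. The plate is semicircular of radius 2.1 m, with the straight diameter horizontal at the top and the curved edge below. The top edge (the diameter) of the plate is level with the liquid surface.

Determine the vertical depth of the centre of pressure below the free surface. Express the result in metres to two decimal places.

γ = ρg = 1138 × 9.81 / 1000 = 11.16378 kN/m³.
The centroid of a semicircle lies 4r/(3π) = 0.891268 m from the diameter, here below the top edge, so the centroid depth is h_c = 0.891268 m.
A = πr²/2 = π × 2.1²/2 = 6.92721 m².
Resultant F = γ·h_c·A = 11.16378 × 0.891268 × 6.92721 = 68.9252 kN.
I_c = (π/8 − 8/(9π))·r⁴ = 0.109757 × 2.1⁴ = 2.13457 m⁴.
Centre of pressure: y_p = y_c + I_c/(y_c·A) = 0.891268 + 2.13457/(0.891268 × 6.92721) = 0.891268 + 0.345735 = 1.237 m along the plane.

h_p = 1.24 m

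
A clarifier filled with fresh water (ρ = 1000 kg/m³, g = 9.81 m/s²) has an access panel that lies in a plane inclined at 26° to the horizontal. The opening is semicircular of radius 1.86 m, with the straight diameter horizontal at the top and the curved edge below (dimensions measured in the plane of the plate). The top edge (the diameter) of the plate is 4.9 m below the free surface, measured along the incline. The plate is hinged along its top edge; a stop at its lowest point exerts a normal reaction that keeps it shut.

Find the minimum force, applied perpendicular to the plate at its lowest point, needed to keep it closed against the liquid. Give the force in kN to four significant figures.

P ≈ 59.47 kN

γ = ρg = 1000 × 9.81 = 9810 N/m³ = 9.81 kN/m³.
Let θ = 26° be the plate's angle to the horizontal; measure y along the incline from where the plane meets the free surface. Vertical depth h = y·sinθ with sinθ = 0.438371.
The centroid of a semicircle lies 4r/(3π) = 0.789409 m from the diameter, here below the top edge, so y_c = 4.9 + 0.789409 = 5.68941 m and h_c = 5.68941 × 0.438371 = 2.49407 m.
A = πr²/2 = π × 1.86²/2 = 5.43433 m².
Resultant F = γ·h_c·A = 9.81 × 2.49407 × 5.43433 = 132.961 kN.
I_c = (π/8 − 8/(9π))·r⁴ = 0.109757 × 1.86⁴ = 1.31366 m⁴.
Centre of pressure: y_p = y_c + I_c/(y_c·A) = 5.68941 + 1.31366/(5.68941 × 5.43433) = 5.68941 + 0.0424883 = 5.7319 m along the plane.
The resultant acts 0.789409 + 0.0424883 = 0.831897 m (along the plate) below the hinge at the top edge, so the moment about the hinge is M = F × 0.831897 = 132.961 × 0.831897 = 110.61 kN·m.
A normal force at the bottom, 1.86 m from the hinge, must supply this moment: P = 110.61/1.86 = 59.4677 kN.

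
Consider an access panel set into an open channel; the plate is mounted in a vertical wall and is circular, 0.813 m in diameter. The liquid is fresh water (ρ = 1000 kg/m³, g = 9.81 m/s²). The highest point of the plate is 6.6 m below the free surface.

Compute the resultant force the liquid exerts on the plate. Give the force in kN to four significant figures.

F ≈ 35.68 kN

γ = ρg = 1000 × 9.81 = 9810 N/m³ = 9.81 kN/m³.
The centroid is at the centre, 0.4065 m below the top of the plate, so the centroid depth is h_c = 6.6 + 0.4065 = 7.0065 m.
A = π(0.4065)² = 0.519124 m².
Resultant F = γ·h_c·A = 9.81 × 7.0065 × 0.519124 = 35.6813 kN.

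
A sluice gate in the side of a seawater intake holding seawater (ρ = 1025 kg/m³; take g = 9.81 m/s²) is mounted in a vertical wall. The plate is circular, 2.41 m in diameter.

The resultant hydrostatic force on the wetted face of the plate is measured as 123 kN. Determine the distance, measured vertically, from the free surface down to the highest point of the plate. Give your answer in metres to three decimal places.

γ = ρg = 1025 × 9.81 / 1000 = 10.05525 kN/m³.
A = π(1.205)² = 4.56167 m².
From F = γ·h_c·A, the centroid depth is h_c = 123/(10.05525 × 4.56167) = 2.68157 m.
The centroid is at the centre, 1.205 m below the top of the plate, so the highest point sits at h_top = 2.68157 − 1.205 = 1.47657 m below the surface.

d_top ≈ 1.477 m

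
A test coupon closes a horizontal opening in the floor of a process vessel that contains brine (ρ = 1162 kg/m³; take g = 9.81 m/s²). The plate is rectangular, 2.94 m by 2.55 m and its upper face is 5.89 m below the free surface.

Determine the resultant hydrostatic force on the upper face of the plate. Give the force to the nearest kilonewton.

γ = ρg = 1162 × 9.81 / 1000 = 11.39922 kN/m³.
The plate is horizontal, so pressure is uniform at p = γ·h = 11.39922 × 5.89 = 67.1414 kN/m².
A = 2.94 × 2.55 = 7.497 m².
F = p·A = 67.1414 × 7.497 = 503.359 kN.

F ≈ 503 kN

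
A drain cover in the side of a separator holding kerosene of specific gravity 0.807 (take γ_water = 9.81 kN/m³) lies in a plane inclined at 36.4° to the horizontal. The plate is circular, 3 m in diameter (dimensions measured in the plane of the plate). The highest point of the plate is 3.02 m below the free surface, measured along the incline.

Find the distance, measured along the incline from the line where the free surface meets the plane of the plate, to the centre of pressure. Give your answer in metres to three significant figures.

y_p = 4.64 m

γ = 0.807 × 9.81 = 7.91667 kN/m³.
Let θ = 36.4° be the plate's angle to the horizontal; measure y along the incline from where the plane meets the free surface. Vertical depth h = y·sinθ with sinθ = 0.593419.
The centroid is at the centre, 1.5 m below the top of the plate, so y_c = 3.02 + 1.5 = 4.52 m and h_c = 4.52 × 0.593419 = 2.68225 m.
A = π(1.5)² = 7.06858 m².
Resultant F = γ·h_c·A = 7.91667 × 2.68225 × 7.06858 = 150.098 kN.
I_c = πr⁴/4 = π × 1.5⁴/4 = 3.97608 m⁴.
Centre of pressure: y_p = y_c + I_c/(y_c·A) = 4.52 + 3.97608/(4.52 × 7.06858) = 4.52 + 0.124447 = 4.64445 m along the plane.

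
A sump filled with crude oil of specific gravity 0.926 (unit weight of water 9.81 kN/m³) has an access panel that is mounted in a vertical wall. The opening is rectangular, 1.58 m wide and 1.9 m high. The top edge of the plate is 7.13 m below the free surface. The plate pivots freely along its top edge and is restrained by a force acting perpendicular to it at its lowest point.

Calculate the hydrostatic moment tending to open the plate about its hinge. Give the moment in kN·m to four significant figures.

M ≈ 217.5 kN·m

γ = 0.926 × 9.81 = 9.08406 kN/m³.
The centroid lies 1.9/2 = 0.95 m below the top edge, so the centroid depth is h_c = 7.13 + 0.95 = 8.08 m.
A = 1.58 × 1.9 = 3.002 m².
Resultant F = γ·h_c·A = 9.08406 × 8.08 × 3.002 = 220.344 kN.
I_c = b·h³/12 = 1.58 × 1.9³/12 = 0.903102 m⁴.
Centre of pressure: y_p = y_c + I_c/(y_c·A) = 8.08 + 0.903102/(8.08 × 3.002) = 8.08 + 0.0372319 = 8.11723 m along the plane.
The resultant acts 0.95 + 0.0372319 = 0.987232 m (along the plate) below the hinge at the top edge, so the moment about the hinge is M = F × 0.987232 = 220.344 × 0.987232 = 217.531 kN·m.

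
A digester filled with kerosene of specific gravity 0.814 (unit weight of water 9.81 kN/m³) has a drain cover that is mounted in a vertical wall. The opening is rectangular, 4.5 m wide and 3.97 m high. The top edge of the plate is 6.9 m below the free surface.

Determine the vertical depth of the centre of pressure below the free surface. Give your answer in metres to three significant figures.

h_p = 9.03 m

γ = 0.814 × 9.81 = 7.98534 kN/m³.
The centroid lies 3.97/2 = 1.985 m below the top edge, so the centroid depth is h_c = 6.9 + 1.985 = 8.885 m.
A = 4.5 × 3.97 = 17.865 m².
Resultant F = γ·h_c·A = 7.98534 × 8.885 × 17.865 = 1267.52 kN.
I_c = b·h³/12 = 4.5 × 3.97³/12 = 23.464 m⁴.
Centre of pressure: y_p = y_c + I_c/(y_c·A) = 8.885 + 23.464/(8.885 × 17.865) = 8.885 + 0.147823 = 9.03282 m along the plane.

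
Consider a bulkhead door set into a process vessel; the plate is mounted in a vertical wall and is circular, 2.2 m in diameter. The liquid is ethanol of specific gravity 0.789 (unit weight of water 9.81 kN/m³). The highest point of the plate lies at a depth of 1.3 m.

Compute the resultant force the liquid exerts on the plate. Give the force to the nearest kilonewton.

γ = 0.789 × 9.81 = 7.74009 kN/m³.
The centroid is at the centre, 1.1 m below the top of the plate, so the centroid depth is h_c = 1.3 + 1.1 = 2.4 m.
A = π(1.1)² = 3.80133 m².
Resultant F = γ·h_c·A = 7.74009 × 2.4 × 3.80133 = 70.6143 kN.

F ≈ 71 kN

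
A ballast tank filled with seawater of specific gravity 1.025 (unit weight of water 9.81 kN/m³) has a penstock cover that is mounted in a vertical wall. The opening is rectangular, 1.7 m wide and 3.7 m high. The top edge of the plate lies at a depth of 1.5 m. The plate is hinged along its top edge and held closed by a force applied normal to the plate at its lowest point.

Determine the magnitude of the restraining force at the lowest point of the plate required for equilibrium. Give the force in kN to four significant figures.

γ = 1.025 × 9.81 = 10.05525 kN/m³.
The centroid lies 3.7/2 = 1.85 m below the top edge, so the centroid depth is h_c = 1.5 + 1.85 = 3.35 m.
A = 1.7 × 3.7 = 6.29 m².
Resultant F = γ·h_c·A = 10.05525 × 3.35 × 6.29 = 211.879 kN.
I_c = b·h³/12 = 1.7 × 3.7³/12 = 7.17584 m⁴.
Centre of pressure: y_p = y_c + I_c/(y_c·A) = 3.35 + 7.17584/(3.35 × 6.29) = 3.35 + 0.340547 = 3.69055 m along the plane.
The resultant acts 1.85 + 0.340547 = 2.19055 m (along the plate) below the hinge at the top edge, so the moment about the hinge is M = F × 2.19055 = 211.879 × 2.19055 = 464.132 kN·m.
A normal force at the bottom, 3.7 m from the hinge, must supply this moment: P = 464.132/3.7 = 125.441 kN.

P ≈ 125.4 kN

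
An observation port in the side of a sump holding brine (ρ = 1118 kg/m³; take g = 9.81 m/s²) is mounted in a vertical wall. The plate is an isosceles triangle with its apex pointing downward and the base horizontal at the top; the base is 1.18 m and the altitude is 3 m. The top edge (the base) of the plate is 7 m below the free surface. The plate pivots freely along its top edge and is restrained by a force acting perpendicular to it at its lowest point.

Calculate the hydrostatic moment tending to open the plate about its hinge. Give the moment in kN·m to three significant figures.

M ≈ 165 kN·m

γ = ρg = 1118 × 9.81 / 1000 = 10.96758 kN/m³.
With the apex down, the centroid sits h/3 = 3/3 = 1 m below the base (the top edge), so the centroid depth is h_c = 7 + 1 = 8 m.
A = ½ × 1.18 × 3 = 1.77 m².
Resultant F = γ·h_c·A = 10.96758 × 8 × 1.77 = 155.301 kN.
I_c = b·h³/36 = 1.18 × 3³/36 = 0.885 m⁴.
Centre of pressure: y_p = y_c + I_c/(y_c·A) = 8 + 0.885/(8 × 1.77) = 8 + 0.0625 = 8.0625 m along the plane.
The resultant acts 1 + 0.0625 = 1.0625 m (along the plate) below the hinge at the top edge, so the moment about the hinge is M = F × 1.0625 = 155.301 × 1.0625 = 165.007 kN·m.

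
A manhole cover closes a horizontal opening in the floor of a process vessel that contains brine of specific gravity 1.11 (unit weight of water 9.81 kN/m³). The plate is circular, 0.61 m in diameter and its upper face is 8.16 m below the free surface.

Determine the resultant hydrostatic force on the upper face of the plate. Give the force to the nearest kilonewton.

F ≈ 26 kN

γ = 1.11 × 9.81 = 10.8891 kN/m³.
The plate is horizontal, so pressure is uniform at p = γ·h = 10.8891 × 8.16 = 88.8551 kN/m².
A = π(0.305)² = 0.292247 m².
F = p·A = 88.8551 × 0.292247 = 25.9676 kN.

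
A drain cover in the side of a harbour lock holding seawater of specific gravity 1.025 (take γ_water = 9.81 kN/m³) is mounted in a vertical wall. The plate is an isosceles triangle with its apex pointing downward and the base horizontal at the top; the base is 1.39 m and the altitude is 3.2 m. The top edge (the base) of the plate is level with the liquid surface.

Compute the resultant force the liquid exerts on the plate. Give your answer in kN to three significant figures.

γ = 1.025 × 9.81 = 10.05525 kN/m³.
With the apex down, the centroid sits h/3 = 3.2/3 = 1.06667 m below the base (the top edge), so the centroid depth is h_c = 1.06667 m.
A = ½ × 1.39 × 3.2 = 2.224 m².
Resultant F = γ·h_c·A = 10.05525 × 1.06667 × 2.224 = 23.8538 kN.

F ≈ 23.9 kN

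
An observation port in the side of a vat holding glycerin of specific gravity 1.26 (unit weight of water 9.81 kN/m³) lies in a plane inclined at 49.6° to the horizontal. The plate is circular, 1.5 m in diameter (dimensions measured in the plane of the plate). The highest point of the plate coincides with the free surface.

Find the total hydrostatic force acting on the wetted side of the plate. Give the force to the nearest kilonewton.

F ≈ 12 kN

γ = 1.26 × 9.81 = 12.3606 kN/m³.
Let θ = 49.6° be the plate's angle to the horizontal; measure y along the incline from where the plane meets the free surface. Vertical depth h = y·sinθ with sinθ = 0.761538.
The centroid is at the centre, 0.75 m below the top of the plate, so y_c = 0.75 m and h_c = 0.75 × 0.761538 = 0.571154 m.
A = π(0.75)² = 1.76715 m².
Resultant F = γ·h_c·A = 12.3606 × 0.571154 × 1.76715 = 12.4757 kN.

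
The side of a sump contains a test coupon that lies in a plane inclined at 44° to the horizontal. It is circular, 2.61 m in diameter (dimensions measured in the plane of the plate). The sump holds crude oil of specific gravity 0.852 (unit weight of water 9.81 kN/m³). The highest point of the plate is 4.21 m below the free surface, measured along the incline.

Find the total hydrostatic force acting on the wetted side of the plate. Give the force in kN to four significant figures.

γ = 0.852 × 9.81 = 8.35812 kN/m³.
Let θ = 44° be the plate's angle to the horizontal; measure y along the incline from where the plane meets the free surface. Vertical depth h = y·sinθ with sinθ = 0.694658.
The centroid is at the centre, 1.305 m below the top of the plate, so y_c = 4.21 + 1.305 = 5.515 m and h_c = 5.515 × 0.694658 = 3.83104 m.
A = π(1.305)² = 5.35021 m².
Resultant F = γ·h_c·A = 8.35812 × 3.83104 × 5.35021 = 171.315 kN.

F ≈ 171.3 kN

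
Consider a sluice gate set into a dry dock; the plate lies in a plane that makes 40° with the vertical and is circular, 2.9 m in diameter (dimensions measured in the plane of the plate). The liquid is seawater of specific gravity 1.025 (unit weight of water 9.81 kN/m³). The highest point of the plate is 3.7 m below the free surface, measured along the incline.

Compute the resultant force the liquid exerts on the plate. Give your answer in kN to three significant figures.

F ≈ 262 kN

γ = 1.025 × 9.81 = 10.05525 kN/m³.
The plate makes 40° with the vertical, i.e. θ = 90° − 40° = 50° to the horizontal. Measuring y along the incline from the free-surface line, vertical depth h = y·sinθ with sinθ = 0.766044.
The centroid is at the centre, 1.45 m below the top of the plate, so y_c = 3.7 + 1.45 = 5.15 m and h_c = 5.15 × 0.766044 = 3.94513 m.
A = π(1.45)² = 6.6052 m².
Resultant F = γ·h_c·A = 10.05525 × 3.94513 × 6.6052 = 262.023 kN.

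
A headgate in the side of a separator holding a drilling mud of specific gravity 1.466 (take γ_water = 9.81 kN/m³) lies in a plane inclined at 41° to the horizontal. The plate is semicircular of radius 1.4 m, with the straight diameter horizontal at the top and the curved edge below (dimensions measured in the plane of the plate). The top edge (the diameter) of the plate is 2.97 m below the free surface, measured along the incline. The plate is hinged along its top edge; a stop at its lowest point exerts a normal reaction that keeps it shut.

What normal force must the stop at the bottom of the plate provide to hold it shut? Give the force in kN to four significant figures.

P ≈ 46.78 kN

γ = 1.466 × 9.81 = 14.38146 kN/m³.
Let θ = 41° be the plate's angle to the horizontal; measure y along the incline from where the plane meets the free surface. Vertical depth h = y·sinθ with sinθ = 0.656059.
The centroid of a semicircle lies 4r/(3π) = 0.594178 m from the diameter, here below the top edge, so y_c = 2.97 + 0.594178 = 3.56418 m and h_c = 3.56418 × 0.656059 = 2.33831 m.
A = πr²/2 = π × 1.4²/2 = 3.07876 m².
Resultant F = γ·h_c·A = 14.38146 × 2.33831 × 3.07876 = 103.534 kN.
I_c = (π/8 − 8/(9π))·r⁴ = 0.109757 × 1.4⁴ = 0.421642 m⁴.
Centre of pressure: y_p = y_c + I_c/(y_c·A) = 3.56418 + 0.421642/(3.56418 × 3.07876) = 3.56418 + 0.0384245 = 3.6026 m along the plane.
The resultant acts 0.594178 + 0.0384245 = 0.632602 m (along the plate) below the hinge at the top edge, so the moment about the hinge is M = F × 0.632602 = 103.534 × 0.632602 = 65.4958 kN·m.
A normal force at the bottom, 1.4 m from the hinge, must supply this moment: P = 65.4958/1.4 = 46.7827 kN.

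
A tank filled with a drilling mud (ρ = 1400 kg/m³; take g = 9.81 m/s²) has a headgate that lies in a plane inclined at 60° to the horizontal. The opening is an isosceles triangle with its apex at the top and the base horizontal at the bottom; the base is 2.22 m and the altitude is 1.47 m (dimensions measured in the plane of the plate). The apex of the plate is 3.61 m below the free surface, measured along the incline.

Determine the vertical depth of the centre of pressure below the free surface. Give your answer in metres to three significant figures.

γ = ρg = 1400 × 9.81 / 1000 = 13.734 kN/m³.
Let θ = 60° be the plate's angle to the horizontal; measure y along the incline from where the plane meets the free surface. Vertical depth h = y·sinθ with sinθ = 0.866025.
With the apex up, the centroid sits 2h/3 = 2 × 1.47/3 = 0.98 m below the apex, so y_c = 3.61 + 0.98 = 4.59 m and h_c = 4.59 × 0.866025 = 3.97505 m.
A = ½ × 2.22 × 1.47 = 1.6317 m².
Resultant F = γ·h_c·A = 13.734 × 3.97505 × 1.6317 = 89.0799 kN.
I_c = b·h³/36 = 2.22 × 1.47³/36 = 0.195886 m⁴.
Centre of pressure: y_p = y_c + I_c/(y_c·A) = 4.59 + 0.195886/(4.59 × 1.6317) = 4.59 + 0.0261547 = 4.61615 m along the plane.
Vertically, h_p = y_p·sinθ = 4.61615 × 0.866025 = 3.9977 m.

h_p = 4.00 m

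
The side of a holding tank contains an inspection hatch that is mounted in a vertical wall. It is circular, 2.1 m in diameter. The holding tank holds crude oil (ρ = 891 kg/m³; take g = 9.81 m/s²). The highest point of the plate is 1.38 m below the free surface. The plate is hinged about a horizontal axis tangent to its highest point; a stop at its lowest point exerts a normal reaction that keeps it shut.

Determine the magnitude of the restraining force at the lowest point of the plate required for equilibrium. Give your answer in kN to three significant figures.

γ = ρg = 891 × 9.81 / 1000 = 8.74071 kN/m³.
The centroid is at the centre, 1.05 m below the top of the plate, so the centroid depth is h_c = 1.38 + 1.05 = 2.43 m.
A = π(1.05)² = 3.46361 m².
Resultant F = γ·h_c·A = 8.74071 × 2.43 × 3.46361 = 73.5668 kN.
I_c = πr⁴/4 = π × 1.05⁴/4 = 0.954656 m⁴.
Centre of pressure: y_p = y_c + I_c/(y_c·A) = 2.43 + 0.954656/(2.43 × 3.46361) = 2.43 + 0.113426 = 2.54343 m along the plane.
The resultant acts 1.05 + 0.113426 = 1.16343 m (along the plate) below the hinge at the top edge, so the moment about the hinge is M = F × 1.16343 = 73.5668 × 1.16343 = 85.5898 kN·m.
A normal force at the bottom, 2.1 m from the hinge, must supply this moment: P = 85.5898/2.1 = 40.757 kN.

P ≈ 40.8 kN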